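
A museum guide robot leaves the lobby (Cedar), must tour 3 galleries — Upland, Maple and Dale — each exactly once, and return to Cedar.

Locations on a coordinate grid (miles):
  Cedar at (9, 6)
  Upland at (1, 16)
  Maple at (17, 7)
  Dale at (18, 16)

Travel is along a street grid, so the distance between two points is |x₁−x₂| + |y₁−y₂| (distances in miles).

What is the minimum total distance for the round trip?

Cedar - Upland - Maple - Dale - Cedar: 18+25+10+19 = 72
Cedar - Upland - Dale - Maple - Cedar: 18+17+10+9 = 54
Cedar - Maple - Upland - Dale - Cedar: 9+25+17+19 = 70
The minimum is 54.
One optimal route: Cedar → Upland → Dale → Maple → Cedar (or its reverse).

Shortest round trip = 54 miles.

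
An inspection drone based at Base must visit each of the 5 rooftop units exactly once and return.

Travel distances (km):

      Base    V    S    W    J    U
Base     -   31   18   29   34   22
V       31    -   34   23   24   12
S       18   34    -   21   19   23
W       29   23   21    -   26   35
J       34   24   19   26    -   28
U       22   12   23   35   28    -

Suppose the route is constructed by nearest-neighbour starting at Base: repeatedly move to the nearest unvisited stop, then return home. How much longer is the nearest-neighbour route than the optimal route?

17 km longer than the optimal tour.

Base: S=18, U=22, W=29, V=31, J=34 ⇒ S
S: J=19, W=21, U=23, V=34 ⇒ J
J: V=24, W=26, U=28 ⇒ V
V: U=12, W=23 ⇒ U
U: W=35 ⇒ W
NN route Base → S → J → V → U → W → Base costs 137.
Optimal: Base → S → J → W → V → U → Base costs 120 (by enumerating all 60 distinct tours).
Excess = 137 − 120 = 17.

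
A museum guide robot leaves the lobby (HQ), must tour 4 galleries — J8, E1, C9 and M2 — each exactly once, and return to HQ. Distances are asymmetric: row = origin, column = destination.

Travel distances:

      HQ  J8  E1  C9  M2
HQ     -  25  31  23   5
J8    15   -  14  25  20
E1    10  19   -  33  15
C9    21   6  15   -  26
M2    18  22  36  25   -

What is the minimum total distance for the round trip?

Shortest round trip = 60.

HQ→J8→E1→C9→M2→HQ: 25+14+33+26+18 = 116
HQ→J8→E1→M2→C9→HQ: 25+14+15+25+21 = 100
HQ→J8→C9→E1→M2→HQ: 25+25+15+15+18 = 98
HQ→J8→C9→M2→E1→HQ: 25+25+26+36+10 = 122
HQ→J8→M2→E1→C9→HQ: 25+20+36+33+21 = 135
HQ→J8→M2→C9→E1→HQ: 25+20+25+15+10 = 95
HQ→E1→J8→C9→M2→HQ: 31+19+25+26+18 = 119
HQ→E1→J8→M2→C9→HQ: 31+19+20+25+21 = 116
HQ→E1→C9→J8→M2→HQ: 31+33+6+20+18 = 108
HQ→E1→C9→M2→J8→HQ: 31+33+26+22+15 = 127
HQ→E1→M2→J8→C9→HQ: 31+15+22+25+21 = 114
HQ→E1→M2→C9→J8→HQ: 31+15+25+6+15 = 92
HQ→C9→J8→E1→M2→HQ: 23+6+14+15+18 = 76
HQ→C9→J8→M2→E1→HQ: 23+6+20+36+10 = 95
… (10 more)
HQ→M2→C9→J8→E1→HQ: 5+25+6+14+10 = 60  ← best
The minimum is 60.
One optimal route: HQ → M2 → C9 → J8 → E1 → HQ.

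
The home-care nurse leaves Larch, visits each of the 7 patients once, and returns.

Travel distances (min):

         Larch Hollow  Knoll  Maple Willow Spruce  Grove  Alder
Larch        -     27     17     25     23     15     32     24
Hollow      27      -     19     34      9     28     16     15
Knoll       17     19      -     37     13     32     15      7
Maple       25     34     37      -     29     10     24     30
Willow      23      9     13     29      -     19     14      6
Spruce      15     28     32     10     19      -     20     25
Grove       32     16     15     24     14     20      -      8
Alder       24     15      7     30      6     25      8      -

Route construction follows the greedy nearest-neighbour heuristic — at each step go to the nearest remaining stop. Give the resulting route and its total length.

Larch → [Spruce:15 / Knoll:17 / Willow:23 / Alder:24 / Maple:25 / Hollow:27 / Grove:32] → Spruce (15)
Spruce → [Maple:10 / Willow:19 / Grove:20 / Alder:25 / Hollow:28 / Knoll:32] → Maple (10)
Maple → [Grove:24 / Willow:29 / Alder:30 / Hollow:34 / Knoll:37] → Grove (24)
Grove → [Alder:8 / Willow:14 / Knoll:15 / Hollow:16] → Alder (8)
Alder → [Willow:6 / Knoll:7 / Hollow:15] → Willow (6)
Willow → [Hollow:9 / Knoll:13] → Hollow (9)
Hollow → [Knoll:19] → Knoll (19)
Return Knoll→Larch: 17.
Total = 15 + 10 + 24 + 8 + 6 + 9 + 19 + 17 = 108.

108 min along Larch → Spruce → Maple → Grove → Alder → Willow → Hollow → Knoll → Larch.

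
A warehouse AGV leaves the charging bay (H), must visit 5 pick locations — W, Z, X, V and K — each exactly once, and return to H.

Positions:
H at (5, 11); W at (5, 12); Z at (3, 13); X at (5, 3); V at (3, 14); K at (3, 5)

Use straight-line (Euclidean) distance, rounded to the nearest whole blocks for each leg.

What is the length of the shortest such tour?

Minimum total distance: 24 blocks.

With 5 stops there are 5!/2 = 60 distinct round trips (a route and its reverse cost the same).
H → W → Z → X → V → K → H: 1+2+10+11+9+6 = 39
H → W → Z → X → K → V → H: 1+2+10+3+9+4 = 29
H → W → Z → V → X → K → H: 1+2+1+11+3+6 = 24
H → W → Z → V → K → X → H: 1+2+1+9+3+8 = 24
H → W → Z → K → X → V → H: 1+2+8+3+11+4 = 29
H → W → Z → K → V → X → H: 1+2+8+9+11+8 = 39
H → W → X → Z → V → K → H: 1+9+10+1+9+6 = 36
H → W → X → Z → K → V → H: 1+9+10+8+9+4 = 41
H → W → X → V → Z → K → H: 1+9+11+1+8+6 = 36
H → W → X → V → K → Z → H: 1+9+11+9+8+3 = 41
H → W → X → K → Z → V → H: 1+9+3+8+1+4 = 26
H → W → X → K → V → Z → H: 1+9+3+9+1+3 = 26
H → W → V → Z → X → K → H: 1+3+1+10+3+6 = 24
H → W → V → Z → K → X → H: 1+3+1+8+3+8 = 24
… (46 more)
The minimum is 24.
One optimal route: H → W → Z → V → X → K → H (or its reverse).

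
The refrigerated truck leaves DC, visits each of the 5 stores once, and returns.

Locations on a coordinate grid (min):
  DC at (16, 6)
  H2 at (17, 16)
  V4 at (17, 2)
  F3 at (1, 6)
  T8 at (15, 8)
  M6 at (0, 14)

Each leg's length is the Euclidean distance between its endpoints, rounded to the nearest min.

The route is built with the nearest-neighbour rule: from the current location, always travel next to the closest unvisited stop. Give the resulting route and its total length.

Total distance 62 min via the nearest-neighbour route DC → T8 → V4 → H2 → M6 → F3 → DC.

At DC the remaining stops are T8 2, V4 4, H2 10, F3 15, M6 18; go to T8.
At T8 the remaining stops are V4 6, H2 8, F3 14, M6 16; go to V4.
At V4 the remaining stops are H2 14, F3 16, M6 21; go to H2.
At H2 the remaining stops are M6 17, F3 19; go to M6.
At M6 the remaining stops are F3 8; go to F3.
Return F3→DC: 15.
Total = 2 + 6 + 14 + 17 + 8 + 15 = 62.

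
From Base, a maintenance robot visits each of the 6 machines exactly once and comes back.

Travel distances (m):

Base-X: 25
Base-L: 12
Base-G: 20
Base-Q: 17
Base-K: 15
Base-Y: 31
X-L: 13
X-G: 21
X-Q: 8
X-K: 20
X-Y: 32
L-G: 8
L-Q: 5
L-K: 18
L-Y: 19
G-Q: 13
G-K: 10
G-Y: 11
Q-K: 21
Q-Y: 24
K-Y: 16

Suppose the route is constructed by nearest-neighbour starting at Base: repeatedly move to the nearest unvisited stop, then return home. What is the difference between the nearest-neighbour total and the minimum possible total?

9 m longer than the optimal tour.

From Base: L=12, K=15, Q=17, G=20, X=25, Y=31 → choose L (12).
From L: Q=5, G=8, X=13, K=18, Y=19 → choose Q (5).
From Q: X=8, G=13, K=21, Y=24 → choose X (8).
From X: K=20, G=21, Y=32 → choose K (20).
From K: G=10, Y=16 → choose G (10).
From G: Y=11 → choose Y (11).
NN route Base → L → Q → X → K → G → Y → Base costs 97.
Optimal: Base → X → Q → L → G → Y → K → Base costs 88 (by enumerating all 360 distinct tours).
Excess = 97 − 88 = 9.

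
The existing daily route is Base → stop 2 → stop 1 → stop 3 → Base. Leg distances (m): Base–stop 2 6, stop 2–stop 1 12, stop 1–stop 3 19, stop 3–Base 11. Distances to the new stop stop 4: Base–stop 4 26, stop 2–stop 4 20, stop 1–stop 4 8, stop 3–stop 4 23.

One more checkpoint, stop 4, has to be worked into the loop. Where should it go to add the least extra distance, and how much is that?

Insertion cost between consecutive stops i–j is d(i,stop 4) + d(stop 4,j) − d(i,j):
  between Base and stop 2: 26 + 20 − 6 = 40
  between stop 2 and stop 1: 20 + 8 − 12 = 16
  between stop 1 and stop 3: 8 + 23 − 19 = 12
  between stop 3 and Base: 23 + 26 − 11 = 38
Cheapest insertion is between stop 1 and stop 3, adding 12.
New total = 48 + 12 = 60.

Minimum extra distance: 12 m, inserting stop 4 between stop 1 and stop 3.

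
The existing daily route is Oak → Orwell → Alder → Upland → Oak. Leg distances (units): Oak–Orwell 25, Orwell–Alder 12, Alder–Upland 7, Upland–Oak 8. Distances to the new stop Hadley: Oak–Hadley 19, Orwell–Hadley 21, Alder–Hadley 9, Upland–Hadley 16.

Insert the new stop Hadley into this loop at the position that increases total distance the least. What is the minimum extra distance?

Insertion cost between consecutive stops i–j is d(i,Hadley) + d(Hadley,j) − d(i,j):
  between Oak and Orwell: 19 + 21 − 25 = 15
  between Orwell and Alder: 21 + 9 − 12 = 18
  between Alder and Upland: 9 + 16 − 7 = 18
  between Upland and Oak: 16 + 19 − 8 = 27
Cheapest insertion is between Oak and Orwell, adding 15.
New total = 52 + 15 = 67.

Adding 15 by placing Hadley on the Oak–Orwell leg.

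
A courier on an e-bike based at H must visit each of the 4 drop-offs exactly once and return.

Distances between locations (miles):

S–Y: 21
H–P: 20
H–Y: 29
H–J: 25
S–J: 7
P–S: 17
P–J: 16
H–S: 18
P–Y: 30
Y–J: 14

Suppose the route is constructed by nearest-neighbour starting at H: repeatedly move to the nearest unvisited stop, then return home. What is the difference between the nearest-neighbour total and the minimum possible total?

Excess over optimum: 2 miles.

From H: S=18, P=20, J=25, Y=29 → choose S (18).
From S: J=7, P=17, Y=21 → choose J (7).
From J: Y=14, P=16 → choose Y (14).
From Y: P=30 → choose P (30).
NN route H → S → J → Y → P → H costs 89.
Optimal: H → P → S → J → Y → H costs 87 (by enumerating all 12 distinct tours).
Excess = 89 − 87 = 2.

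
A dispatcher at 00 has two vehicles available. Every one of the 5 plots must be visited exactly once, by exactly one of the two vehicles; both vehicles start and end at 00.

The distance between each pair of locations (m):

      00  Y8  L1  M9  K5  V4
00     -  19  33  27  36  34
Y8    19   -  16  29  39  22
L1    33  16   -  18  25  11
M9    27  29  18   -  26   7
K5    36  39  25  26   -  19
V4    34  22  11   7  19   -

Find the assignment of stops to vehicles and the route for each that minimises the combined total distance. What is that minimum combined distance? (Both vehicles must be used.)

144 m — the smallest possible combined total.

There are 2^4 − 1 = 15 ways to divide the 5 stops into two non-empty groups. For each, the best each vehicle can do is its own shortest tour through its group:
  {Y8} + {L1, M9, K5, V4}: 38 + 106 = 144
  {L1} + {Y8, M9, K5, V4}: 66 + 110 = 176
  {Y8, L1} + {M9, K5, V4}: 68 + 89 = 157
  {M9} + {Y8, L1, K5, V4}: 54 + 101 = 155
  {Y8, M9} + {L1, K5, V4}: 75 + 99 = 174
  {L1, M9} + {Y8, K5, V4}: 78 + 96 = 174
  … (15 splits in total)
Best: vehicle 1 00 → Y8 → 00 = 38; vehicle 2 00 → M9 → V4 → L1 → K5 → 00 = 106; combined 144.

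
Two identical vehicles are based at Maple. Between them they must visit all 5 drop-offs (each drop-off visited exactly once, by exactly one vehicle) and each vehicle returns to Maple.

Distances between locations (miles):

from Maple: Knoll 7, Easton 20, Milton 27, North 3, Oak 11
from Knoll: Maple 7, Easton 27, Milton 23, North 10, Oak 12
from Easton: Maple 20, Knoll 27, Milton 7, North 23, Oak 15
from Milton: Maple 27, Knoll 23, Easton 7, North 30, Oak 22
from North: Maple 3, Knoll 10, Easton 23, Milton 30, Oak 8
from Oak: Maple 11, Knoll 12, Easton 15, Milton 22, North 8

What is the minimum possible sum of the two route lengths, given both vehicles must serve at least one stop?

There are 2^4 − 1 = 15 ways to divide the 5 stops into two non-empty groups. For each, the best each vehicle can do is its own shortest tour through its group:
  {Knoll} + {Easton, Milton, North, Oak}: 14 + 60 = 74
  {Easton} + {Knoll, Milton, North, Oak}: 40 + 63 = 103
  {Knoll, Easton} + {Milton, North, Oak}: 54 + 60 = 114
  {Milton} + {Knoll, Easton, North, Oak}: 54 + 60 = 114
  {Knoll, Milton} + {Easton, North, Oak}: 57 + 46 = 103
  {Easton, Milton} + {Knoll, North, Oak}: 54 + 30 = 84
  … (15 splits in total)
  {North} + {Knoll, Easton, Milton, Oak}: 6 + 63 = 69  ← best
Best: vehicle 1 Maple → North → Maple = 6; vehicle 2 Maple → Knoll → Milton → Easton → Oak → Maple = 63; combined 69.

69 miles — the smallest possible combined total.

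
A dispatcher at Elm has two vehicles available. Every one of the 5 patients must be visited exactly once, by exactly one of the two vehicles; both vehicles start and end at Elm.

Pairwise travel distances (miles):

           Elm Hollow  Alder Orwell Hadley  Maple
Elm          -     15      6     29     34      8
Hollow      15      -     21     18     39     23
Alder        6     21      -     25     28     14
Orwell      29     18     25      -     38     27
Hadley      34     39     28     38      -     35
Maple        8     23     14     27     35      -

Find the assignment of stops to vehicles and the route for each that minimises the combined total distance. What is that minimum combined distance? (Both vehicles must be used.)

121 miles — the smallest possible combined total.

Check every non-empty split of the stops between the two vehicles; for each half take its own optimal tour:
  {Hollow} + {Alder, Orwell, Hadley, Maple}: 30 + 107 = 137
  {Alder} + {Hollow, Orwell, Hadley, Maple}: 12 + 114 = 126
  {Hollow, Alder} + {Orwell, Hadley, Maple}: 42 + 107 = 149
  {Orwell} + {Hollow, Alder, Hadley, Maple}: 58 + 104 = 162
  {Hollow, Orwell} + {Alder, Hadley, Maple}: 62 + 77 = 139
  {Alder, Orwell} + {Hollow, Hadley, Maple}: 60 + 97 = 157
  … (15 splits in total)
  {Hollow, Alder, Orwell, Hadley} + {Maple}: 105 + 16 = 121  ← best
Best: vehicle 1 Elm → Hollow → Orwell → Hadley → Alder → Elm = 105; vehicle 2 Elm → Maple → Elm = 16; combined 121.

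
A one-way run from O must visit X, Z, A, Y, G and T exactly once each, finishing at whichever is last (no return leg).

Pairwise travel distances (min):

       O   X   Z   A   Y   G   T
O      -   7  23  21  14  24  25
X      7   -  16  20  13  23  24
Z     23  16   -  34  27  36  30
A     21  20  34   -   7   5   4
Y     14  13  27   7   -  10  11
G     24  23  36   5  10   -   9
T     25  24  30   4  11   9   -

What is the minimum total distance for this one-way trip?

There are 6! = 720 possible orderings.
O→X→Z→A→Y→G→T: 7+16+34+7+10+9 = 83
O→X→Z→A→Y→T→G: 7+16+34+7+11+9 = 84
O→X→Z→A→G→Y→T: 7+16+34+5+10+11 = 83
O→X→Z→A→G→T→Y: 7+16+34+5+9+11 = 82
O→X→Z→A→T→Y→G: 7+16+34+4+11+10 = 82
O→X→Z→A→T→G→Y: 7+16+34+4+9+10 = 80
O→X→Z→Y→A→G→T: 7+16+27+7+5+9 = 71
O→X→Z→Y→A→T→G: 7+16+27+7+4+9 = 70
… (712 more)
O→X→Z→Y→G→A→T: 7+16+27+10+5+4 = 69  ← best
The minimum is 69.
One shortest path: O → X → Z → Y → G → A → T.

69 min — the minimum one-way total.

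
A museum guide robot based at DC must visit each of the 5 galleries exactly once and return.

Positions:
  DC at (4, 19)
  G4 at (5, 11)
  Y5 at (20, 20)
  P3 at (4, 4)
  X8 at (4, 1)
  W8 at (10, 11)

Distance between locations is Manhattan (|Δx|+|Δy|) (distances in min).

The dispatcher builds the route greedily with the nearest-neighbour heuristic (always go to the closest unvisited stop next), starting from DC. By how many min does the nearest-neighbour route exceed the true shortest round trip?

12 min longer than the optimal tour.

From DC: G4=9, W8=14, P3=15, Y5=17, X8=18 → choose G4 (9).
From G4: W8=5, P3=8, X8=11, Y5=24 → choose W8 (5).
From W8: P3=13, X8=16, Y5=19 → choose P3 (13).
From P3: X8=3, Y5=32 → choose X8 (3).
From X8: Y5=35 → choose Y5 (35).
NN route DC → G4 → W8 → P3 → X8 → Y5 → DC costs 82.
Optimal: DC → Y5 → W8 → G4 → P3 → X8 → DC costs 70 (by enumerating all 60 distinct tours).
Excess = 82 − 70 = 12.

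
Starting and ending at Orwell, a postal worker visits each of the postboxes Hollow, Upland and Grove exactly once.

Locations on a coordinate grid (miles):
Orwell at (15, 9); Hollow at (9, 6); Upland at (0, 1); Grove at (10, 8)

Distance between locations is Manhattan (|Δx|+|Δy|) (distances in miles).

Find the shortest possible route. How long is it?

With 3 stops there are 3!/2 = 3 distinct round trips (a route and its reverse cost the same).
Orwell→Hollow→Upland→Grove→Orwell: 9+14+17+6 = 46
Orwell→Hollow→Grove→Upland→Orwell: 9+3+17+23 = 52
Orwell→Upland→Hollow→Grove→Orwell: 23+14+3+6 = 46
The minimum is 46.
One optimal route: Orwell → Hollow → Upland → Grove → Orwell (or its reverse).

Shortest round trip = 46 miles.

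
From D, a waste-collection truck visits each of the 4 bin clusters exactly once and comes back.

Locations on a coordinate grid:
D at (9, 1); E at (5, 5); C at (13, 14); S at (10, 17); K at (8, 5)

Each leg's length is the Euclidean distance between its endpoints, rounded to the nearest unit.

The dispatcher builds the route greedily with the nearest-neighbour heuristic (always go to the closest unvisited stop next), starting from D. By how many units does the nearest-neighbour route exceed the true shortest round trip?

Excess over optimum: 2.

From D: K=4, E=6, C=14, S=16 → choose K (4).
From K: E=3, C=10, S=12 → choose E (3).
From E: C=12, S=13 → choose C (12).
From C: S=4 → choose S (4).
NN route D → K → E → C → S → D costs 39.
Optimal: D → E → S → C → K → D costs 37 (by enumerating all 12 distinct tours).
Excess = 39 − 37 = 2.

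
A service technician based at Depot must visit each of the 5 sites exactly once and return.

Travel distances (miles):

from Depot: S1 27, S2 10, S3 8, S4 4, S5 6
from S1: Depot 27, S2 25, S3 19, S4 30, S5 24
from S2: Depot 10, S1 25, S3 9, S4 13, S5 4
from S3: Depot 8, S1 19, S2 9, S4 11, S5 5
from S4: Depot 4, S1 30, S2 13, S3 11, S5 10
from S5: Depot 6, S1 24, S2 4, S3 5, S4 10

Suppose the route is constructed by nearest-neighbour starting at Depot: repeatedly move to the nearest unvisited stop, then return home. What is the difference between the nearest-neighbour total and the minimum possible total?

From Depot: S4=4, S5=6, S3=8, S2=10, S1=27 → choose S4 (4).
From S4: S5=10, S3=11, S2=13, S1=30 → choose S5 (10).
From S5: S2=4, S3=5, S1=24 → choose S2 (4).
From S2: S3=9, S1=25 → choose S3 (9).
From S3: S1=19 → choose S1 (19).
NN route Depot → S4 → S5 → S2 → S3 → S1 → Depot costs 73.
Optimal: Depot → S4 → S3 → S1 → S2 → S5 → Depot costs 69 (by enumerating all 60 distinct tours).
Excess = 73 − 69 = 4.

The nearest-neighbour route is 4 miles longer than optimal.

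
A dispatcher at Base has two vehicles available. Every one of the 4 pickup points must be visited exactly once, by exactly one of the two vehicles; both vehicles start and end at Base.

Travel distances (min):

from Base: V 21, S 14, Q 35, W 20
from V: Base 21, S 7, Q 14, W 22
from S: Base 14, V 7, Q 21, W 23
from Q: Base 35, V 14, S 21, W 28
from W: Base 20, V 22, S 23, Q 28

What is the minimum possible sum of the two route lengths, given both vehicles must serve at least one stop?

Try each way of splitting the stops between the two vehicles (each non-empty) and, for each split, find the best tour for each vehicle:
  {V} + {S, Q, W}: 42 + 83 = 125
  {S} + {V, Q, W}: 28 + 83 = 111
  {V, S} + {Q, W}: 42 + 83 = 125
  {Q} + {V, S, W}: 70 + 63 = 133
  {V, Q} + {S, W}: 70 + 57 = 127
  {S, Q} + {V, W}: 70 + 63 = 133
  … (7 splits in total)
  {V, S, Q} + {W}: 70 + 40 = 110  ← best
Best: vehicle 1 Base → V → Q → S → Base = 70; vehicle 2 Base → W → Base = 40; combined 110.

110 min — the smallest possible combined total.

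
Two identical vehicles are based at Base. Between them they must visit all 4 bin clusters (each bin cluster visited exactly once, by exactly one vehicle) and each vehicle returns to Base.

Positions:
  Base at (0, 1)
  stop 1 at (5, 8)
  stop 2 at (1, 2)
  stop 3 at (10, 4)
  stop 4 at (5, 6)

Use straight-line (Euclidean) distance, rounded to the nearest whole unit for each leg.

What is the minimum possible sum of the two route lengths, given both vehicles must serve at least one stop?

Minimum combined distance: 27.

Check every non-empty split of the stops between the two vehicles; for each half take its own optimal tour:
  {stop 1} + {stop 2, stop 3, stop 4}: 18 + 22 = 40
  {stop 2} + {stop 1, stop 3, stop 4}: 2 + 25 = 27
  {stop 1, stop 2} + {stop 3, stop 4}: 17 + 22 = 39
  {stop 3} + {stop 1, stop 2, stop 4}: 20 + 17 = 37
  {stop 1, stop 3} + {stop 2, stop 4}: 25 + 14 = 39
  {stop 2, stop 3} + {stop 1, stop 4}: 20 + 18 = 38
  … (7 splits in total)
Best: vehicle 1 Base → stop 2 → Base = 2; vehicle 2 Base → stop 3 → stop 1 → stop 4 → Base = 25; combined 27.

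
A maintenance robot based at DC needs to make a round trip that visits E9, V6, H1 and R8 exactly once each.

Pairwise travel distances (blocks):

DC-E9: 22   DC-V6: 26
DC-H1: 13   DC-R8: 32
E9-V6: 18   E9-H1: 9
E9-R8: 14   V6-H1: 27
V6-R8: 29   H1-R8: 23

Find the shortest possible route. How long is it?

There are 12 distinct closed tours to check (reversals are equivalent).
DC - E9 - V6 - H1 - R8 - DC: 22+18+27+23+32 = 122
DC - E9 - V6 - R8 - H1 - DC: 22+18+29+23+13 = 105
DC - E9 - H1 - V6 - R8 - DC: 22+9+27+29+32 = 119
DC - E9 - H1 - R8 - V6 - DC: 22+9+23+29+26 = 109
DC - E9 - R8 - V6 - H1 - DC: 22+14+29+27+13 = 105
DC - E9 - R8 - H1 - V6 - DC: 22+14+23+27+26 = 112
DC - V6 - E9 - H1 - R8 - DC: 26+18+9+23+32 = 108
DC - V6 - E9 - R8 - H1 - DC: 26+18+14+23+13 = 94
DC - V6 - H1 - E9 - R8 - DC: 26+27+9+14+32 = 108
DC - V6 - R8 - E9 - H1 - DC: 26+29+14+9+13 = 91
DC - H1 - E9 - V6 - R8 - DC: 13+9+18+29+32 = 101
DC - H1 - V6 - E9 - R8 - DC: 13+27+18+14+32 = 104
The minimum is 91.
One optimal route: DC → V6 → R8 → E9 → H1 → DC (or its reverse).

91 blocks — the shortest possible round trip.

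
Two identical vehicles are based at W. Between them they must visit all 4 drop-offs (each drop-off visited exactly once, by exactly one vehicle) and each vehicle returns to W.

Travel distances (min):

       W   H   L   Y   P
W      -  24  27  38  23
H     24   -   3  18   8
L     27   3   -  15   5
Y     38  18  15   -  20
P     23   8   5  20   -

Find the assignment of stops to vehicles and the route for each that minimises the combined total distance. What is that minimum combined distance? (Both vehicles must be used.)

126 min — the smallest possible combined total.

There are 2^3 − 1 = 7 ways to divide the 4 stops into two non-empty groups. For each, the best each vehicle can do is its own shortest tour through its group:
  {H} + {L, Y, P}: 48 + 81 = 129
  {L} + {H, Y, P}: 54 + 85 = 139
  {H, L} + {Y, P}: 54 + 81 = 135
  {Y} + {H, L, P}: 76 + 55 = 131
  {H, Y} + {L, P}: 80 + 55 = 135
  {L, Y} + {H, P}: 80 + 55 = 135
  … (7 splits in total)
  {H, L, Y} + {P}: 80 + 46 = 126  ← best
Best: vehicle 1 W → H → L → Y → W = 80; vehicle 2 W → P → W = 46; combined 126.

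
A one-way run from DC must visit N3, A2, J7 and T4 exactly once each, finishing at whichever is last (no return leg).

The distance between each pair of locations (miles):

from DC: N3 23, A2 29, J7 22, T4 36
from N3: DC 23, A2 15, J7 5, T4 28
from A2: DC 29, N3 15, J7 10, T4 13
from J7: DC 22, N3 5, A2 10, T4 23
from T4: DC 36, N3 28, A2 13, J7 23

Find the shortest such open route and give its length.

There are 4! = 24 possible orderings.
DC - N3 - A2 - J7 - T4: 23+15+10+23 = 71
DC - N3 - A2 - T4 - J7: 23+15+13+23 = 74
DC - N3 - J7 - A2 - T4: 23+5+10+13 = 51
DC - N3 - J7 - T4 - A2: 23+5+23+13 = 64
DC - N3 - T4 - A2 - J7: 23+28+13+10 = 74
DC - N3 - T4 - J7 - A2: 23+28+23+10 = 84
DC - A2 - N3 - J7 - T4: 29+15+5+23 = 72
DC - A2 - N3 - T4 - J7: 29+15+28+23 = 95
DC - A2 - J7 - N3 - T4: 29+10+5+28 = 72
DC - A2 - J7 - T4 - N3: 29+10+23+28 = 90
DC - A2 - T4 - N3 - J7: 29+13+28+5 = 75
DC - A2 - T4 - J7 - N3: 29+13+23+5 = 70
DC - J7 - N3 - A2 - T4: 22+5+15+13 = 55
DC - J7 - N3 - T4 - A2: 22+5+28+13 = 68
… (10 more)
The minimum is 51.
One shortest path: DC → N3 → J7 → A2 → T4.

Shortest open route: 51 miles.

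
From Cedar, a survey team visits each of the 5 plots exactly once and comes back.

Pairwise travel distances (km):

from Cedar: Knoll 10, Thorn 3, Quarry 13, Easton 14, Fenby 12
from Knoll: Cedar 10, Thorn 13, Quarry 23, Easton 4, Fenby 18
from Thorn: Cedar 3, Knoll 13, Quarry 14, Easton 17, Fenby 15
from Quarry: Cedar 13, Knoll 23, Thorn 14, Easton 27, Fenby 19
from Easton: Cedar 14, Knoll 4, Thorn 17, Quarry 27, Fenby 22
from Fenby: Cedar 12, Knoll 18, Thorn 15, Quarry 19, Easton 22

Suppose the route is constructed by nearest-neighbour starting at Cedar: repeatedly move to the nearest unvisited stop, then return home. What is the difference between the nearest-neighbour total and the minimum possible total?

From Cedar: Thorn=3, Knoll=10, Fenby=12, Quarry=13, Easton=14 → choose Thorn (3).
From Thorn: Knoll=13, Quarry=14, Fenby=15, Easton=17 → choose Knoll (13).
From Knoll: Easton=4, Fenby=18, Quarry=23 → choose Easton (4).
From Easton: Fenby=22, Quarry=27 → choose Fenby (22).
From Fenby: Quarry=19 → choose Quarry (19).
NN route Cedar → Thorn → Knoll → Easton → Fenby → Quarry → Cedar costs 74.
Optimal: Cedar → Knoll → Easton → Fenby → Quarry → Thorn → Cedar costs 72 (by enumerating all 60 distinct tours).
Excess = 74 − 72 = 2.

The nearest-neighbour route is 2 km longer than optimal.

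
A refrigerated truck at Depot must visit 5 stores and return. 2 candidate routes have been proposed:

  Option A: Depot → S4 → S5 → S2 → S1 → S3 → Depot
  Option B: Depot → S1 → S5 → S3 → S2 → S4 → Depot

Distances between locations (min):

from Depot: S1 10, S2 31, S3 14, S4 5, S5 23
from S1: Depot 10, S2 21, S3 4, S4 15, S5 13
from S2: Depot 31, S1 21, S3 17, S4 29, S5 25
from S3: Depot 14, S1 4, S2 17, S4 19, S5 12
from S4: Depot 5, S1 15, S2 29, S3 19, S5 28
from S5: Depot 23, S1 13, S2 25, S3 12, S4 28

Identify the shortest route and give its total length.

86 min — Option B is the shortest.

Option A: 5 + 28 + 25 + 21 + 4 + 14 = 97
Option B: 10 + 13 + 12 + 17 + 29 + 5 = 86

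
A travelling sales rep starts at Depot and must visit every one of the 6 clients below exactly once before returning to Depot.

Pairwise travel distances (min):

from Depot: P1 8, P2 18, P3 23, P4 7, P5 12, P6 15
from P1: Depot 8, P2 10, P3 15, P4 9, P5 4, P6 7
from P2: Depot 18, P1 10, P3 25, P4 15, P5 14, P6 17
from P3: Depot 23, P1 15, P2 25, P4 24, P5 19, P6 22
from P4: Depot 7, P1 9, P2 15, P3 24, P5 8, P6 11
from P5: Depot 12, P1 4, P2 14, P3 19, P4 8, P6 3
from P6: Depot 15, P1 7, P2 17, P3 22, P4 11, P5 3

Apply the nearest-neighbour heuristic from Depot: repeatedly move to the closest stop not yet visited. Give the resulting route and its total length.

83 min along Depot → P4 → P5 → P6 → P1 → P2 → P3 → Depot.

At Depot the remaining stops are P4 7, P1 8, P5 12, P6 15, P2 18, P3 23; go to P4.
At P4 the remaining stops are P5 8, P1 9, P6 11, P2 15, P3 24; go to P5.
At P5 the remaining stops are P6 3, P1 4, P2 14, P3 19; go to P6.
At P6 the remaining stops are P1 7, P2 17, P3 22; go to P1.
At P1 the remaining stops are P2 10, P3 15; go to P2.
At P2 the remaining stops are P3 25; go to P3.
Return P3→Depot: 23.
Total = 7 + 8 + 3 + 7 + 10 + 25 + 23 = 83.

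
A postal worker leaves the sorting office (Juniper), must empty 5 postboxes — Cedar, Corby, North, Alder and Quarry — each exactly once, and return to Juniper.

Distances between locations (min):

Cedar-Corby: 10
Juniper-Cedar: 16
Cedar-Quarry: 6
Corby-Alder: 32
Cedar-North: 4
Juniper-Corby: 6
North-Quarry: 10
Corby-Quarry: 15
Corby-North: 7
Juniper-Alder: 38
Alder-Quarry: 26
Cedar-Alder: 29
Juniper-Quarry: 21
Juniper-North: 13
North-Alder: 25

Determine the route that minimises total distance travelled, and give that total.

Minimum total distance: 86 min.

With 5 stops there are 5!/2 = 60 distinct round trips (a route and its reverse cost the same).
Juniper→Cedar→Corby→North→Alder→Quarry→Juniper: 16+10+7+25+26+21 = 105
Juniper→Cedar→Corby→North→Quarry→Alder→Juniper: 16+10+7+10+26+38 = 107
Juniper→Cedar→Corby→Alder→North→Quarry→Juniper: 16+10+32+25+10+21 = 114
Juniper→Cedar→Corby→Alder→Quarry→North→Juniper: 16+10+32+26+10+13 = 107
Juniper→Cedar→Corby→Quarry→North→Alder→Juniper: 16+10+15+10+25+38 = 114
Juniper→Cedar→Corby→Quarry→Alder→North→Juniper: 16+10+15+26+25+13 = 105
Juniper→Cedar→North→Corby→Alder→Quarry→Juniper: 16+4+7+32+26+21 = 106
Juniper→Cedar→North→Corby→Quarry→Alder→Juniper: 16+4+7+15+26+38 = 106
Juniper→Cedar→North→Alder→Corby→Quarry→Juniper: 16+4+25+32+15+21 = 113
Juniper→Cedar→North→Alder→Quarry→Corby→Juniper: 16+4+25+26+15+6 = 92
Juniper→Cedar→North→Quarry→Corby→Alder→Juniper: 16+4+10+15+32+38 = 115
Juniper→Cedar→North→Quarry→Alder→Corby→Juniper: 16+4+10+26+32+6 = 94
Juniper→Cedar→Alder→Corby→North→Quarry→Juniper: 16+29+32+7+10+21 = 115
Juniper→Cedar→Alder→Corby→Quarry→North→Juniper: 16+29+32+15+10+13 = 115
… (46 more)
Juniper→Cedar→Quarry→Alder→North→Corby→Juniper: 16+6+26+25+7+6 = 86  ← best
The minimum is 86.
One optimal route: Juniper → Cedar → Quarry → Alder → North → Corby → Juniper (or its reverse).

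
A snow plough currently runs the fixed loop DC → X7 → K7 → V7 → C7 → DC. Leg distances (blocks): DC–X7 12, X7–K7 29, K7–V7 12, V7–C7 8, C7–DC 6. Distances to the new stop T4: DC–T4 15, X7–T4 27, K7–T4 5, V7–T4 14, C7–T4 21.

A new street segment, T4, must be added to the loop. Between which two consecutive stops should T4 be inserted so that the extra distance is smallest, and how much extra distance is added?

Adding 3 blocks by placing T4 on the X7–K7 leg.

Insertion cost between consecutive stops i–j is d(i,T4) + d(T4,j) − d(i,j):
  between DC and X7: 15 + 27 − 12 = 30
  between X7 and K7: 27 + 5 − 29 = 3
  between K7 and V7: 5 + 14 − 12 = 7
  between V7 and C7: 14 + 21 − 8 = 27
  between C7 and DC: 21 + 15 − 6 = 30
Cheapest insertion is between X7 and K7, adding 3.
New total = 67 + 3 = 70.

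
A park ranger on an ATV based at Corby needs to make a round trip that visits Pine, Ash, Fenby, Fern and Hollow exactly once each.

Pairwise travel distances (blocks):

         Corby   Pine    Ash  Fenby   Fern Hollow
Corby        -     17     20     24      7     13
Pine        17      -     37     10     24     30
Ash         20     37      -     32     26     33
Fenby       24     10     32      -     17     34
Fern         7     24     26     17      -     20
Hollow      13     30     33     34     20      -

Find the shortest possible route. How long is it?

There are 60 distinct closed tours to check (reversals are equivalent).
Corby→Pine→Ash→Fenby→Fern→Hollow→Corby: 17+37+32+17+20+13 = 136
Corby→Pine→Ash→Fenby→Hollow→Fern→Corby: 17+37+32+34+20+7 = 147
Corby→Pine→Ash→Fern→Fenby→Hollow→Corby: 17+37+26+17+34+13 = 144
Corby→Pine→Ash→Fern→Hollow→Fenby→Corby: 17+37+26+20+34+24 = 158
Corby→Pine→Ash→Hollow→Fenby→Fern→Corby: 17+37+33+34+17+7 = 145
Corby→Pine→Ash→Hollow→Fern→Fenby→Corby: 17+37+33+20+17+24 = 148
Corby→Pine→Fenby→Ash→Fern→Hollow→Corby: 17+10+32+26+20+13 = 118
Corby→Pine→Fenby→Ash→Hollow→Fern→Corby: 17+10+32+33+20+7 = 119
Corby→Pine→Fenby→Fern→Ash→Hollow→Corby: 17+10+17+26+33+13 = 116
Corby→Pine→Fenby→Fern→Hollow→Ash→Corby: 17+10+17+20+33+20 = 117
Corby→Pine→Fenby→Hollow→Ash→Fern→Corby: 17+10+34+33+26+7 = 127
Corby→Pine→Fenby→Hollow→Fern→Ash→Corby: 17+10+34+20+26+20 = 127
Corby→Pine→Fern→Ash→Fenby→Hollow→Corby: 17+24+26+32+34+13 = 146
Corby→Pine→Fern→Ash→Hollow→Fenby→Corby: 17+24+26+33+34+24 = 158
… (46 more)
The minimum is 116.
One optimal route: Corby → Pine → Fenby → Fern → Ash → Hollow → Corby (or its reverse).

Shortest round trip = 116 blocks.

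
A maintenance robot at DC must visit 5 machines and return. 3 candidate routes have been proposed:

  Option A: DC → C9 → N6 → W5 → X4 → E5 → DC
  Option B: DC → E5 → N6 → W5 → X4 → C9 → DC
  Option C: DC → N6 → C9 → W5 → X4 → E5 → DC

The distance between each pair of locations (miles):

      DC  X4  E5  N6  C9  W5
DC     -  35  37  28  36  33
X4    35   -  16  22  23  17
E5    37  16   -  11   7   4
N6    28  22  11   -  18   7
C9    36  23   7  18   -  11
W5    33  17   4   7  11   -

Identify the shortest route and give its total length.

Shortest is Option C, total 127 miles.

Option A: 36 + 18 + 7 + 17 + 16 + 37 = 131
Option B: 37 + 11 + 7 + 17 + 23 + 36 = 131
Option C: 28 + 18 + 11 + 17 + 16 + 37 = 127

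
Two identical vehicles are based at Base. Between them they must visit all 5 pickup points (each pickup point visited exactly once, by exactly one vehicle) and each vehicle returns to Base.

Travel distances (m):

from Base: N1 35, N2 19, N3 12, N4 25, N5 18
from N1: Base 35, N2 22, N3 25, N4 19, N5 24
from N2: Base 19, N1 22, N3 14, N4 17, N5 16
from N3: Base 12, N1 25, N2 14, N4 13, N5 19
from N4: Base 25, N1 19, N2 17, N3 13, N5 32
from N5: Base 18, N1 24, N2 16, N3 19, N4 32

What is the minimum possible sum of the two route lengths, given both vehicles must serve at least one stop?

Minimum combined distance: 121 m.

There are 2^4 − 1 = 15 ways to divide the 5 stops into two non-empty groups. For each, the best each vehicle can do is its own shortest tour through its group:
  {N1} + {N2, N3, N4, N5}: 70 + 76 = 146
  {N2} + {N1, N3, N4, N5}: 38 + 86 = 124
  {N1, N2} + {N3, N4, N5}: 76 + 75 = 151
  {N3} + {N1, N2, N4, N5}: 24 + 97 = 121
  {N1, N3} + {N2, N4, N5}: 72 + 76 = 148
  {N2, N3} + {N1, N4, N5}: 45 + 86 = 131
  … (15 splits in total)
Best: vehicle 1 Base → N3 → Base = 24; vehicle 2 Base → N2 → N4 → N1 → N5 → Base = 97; combined 121.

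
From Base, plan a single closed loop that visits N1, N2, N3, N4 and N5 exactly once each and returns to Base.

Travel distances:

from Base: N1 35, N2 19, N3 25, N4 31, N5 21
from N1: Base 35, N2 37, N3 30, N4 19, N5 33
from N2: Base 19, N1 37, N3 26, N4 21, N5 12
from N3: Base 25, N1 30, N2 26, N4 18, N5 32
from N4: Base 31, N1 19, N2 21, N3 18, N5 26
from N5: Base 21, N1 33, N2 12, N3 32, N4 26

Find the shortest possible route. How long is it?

126 — the shortest possible round trip.

There are 60 distinct closed tours to check (reversals are equivalent).
Base → N1 → N2 → N3 → N4 → N5 → Base: 35+37+26+18+26+21 = 163
Base → N1 → N2 → N3 → N5 → N4 → Base: 35+37+26+32+26+31 = 187
Base → N1 → N2 → N4 → N3 → N5 → Base: 35+37+21+18+32+21 = 164
Base → N1 → N2 → N4 → N5 → N3 → Base: 35+37+21+26+32+25 = 176
Base → N1 → N2 → N5 → N3 → N4 → Base: 35+37+12+32+18+31 = 165
Base → N1 → N2 → N5 → N4 → N3 → Base: 35+37+12+26+18+25 = 153
Base → N1 → N3 → N2 → N4 → N5 → Base: 35+30+26+21+26+21 = 159
Base → N1 → N3 → N2 → N5 → N4 → Base: 35+30+26+12+26+31 = 160
Base → N1 → N3 → N4 → N2 → N5 → Base: 35+30+18+21+12+21 = 137
Base → N1 → N3 → N4 → N5 → N2 → Base: 35+30+18+26+12+19 = 140
Base → N1 → N3 → N5 → N2 → N4 → Base: 35+30+32+12+21+31 = 161
Base → N1 → N3 → N5 → N4 → N2 → Base: 35+30+32+26+21+19 = 163
Base → N1 → N4 → N2 → N3 → N5 → Base: 35+19+21+26+32+21 = 154
Base → N1 → N4 → N2 → N5 → N3 → Base: 35+19+21+12+32+25 = 144
… (46 more)
Base → N2 → N5 → N1 → N4 → N3 → Base: 19+12+33+19+18+25 = 126  ← best
The minimum is 126.
One optimal route: Base → N2 → N5 → N1 → N4 → N3 → Base (or its reverse).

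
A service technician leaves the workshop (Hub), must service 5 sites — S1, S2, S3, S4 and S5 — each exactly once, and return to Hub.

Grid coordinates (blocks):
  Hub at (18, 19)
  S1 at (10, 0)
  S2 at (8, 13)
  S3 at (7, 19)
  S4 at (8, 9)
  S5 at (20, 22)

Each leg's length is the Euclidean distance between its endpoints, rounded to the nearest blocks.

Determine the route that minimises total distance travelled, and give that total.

Hub-S1-S2-S3-S4-S5-Hub: 21+13+6+10+18+4 = 72
Hub-S1-S2-S3-S5-S4-Hub: 21+13+6+13+18+14 = 85
Hub-S1-S2-S4-S3-S5-Hub: 21+13+4+10+13+4 = 65
Hub-S1-S2-S4-S5-S3-Hub: 21+13+4+18+13+11 = 80
Hub-S1-S2-S5-S3-S4-Hub: 21+13+15+13+10+14 = 86
Hub-S1-S2-S5-S4-S3-Hub: 21+13+15+18+10+11 = 88
Hub-S1-S3-S2-S4-S5-Hub: 21+19+6+4+18+4 = 72
Hub-S1-S3-S2-S5-S4-Hub: 21+19+6+15+18+14 = 93
Hub-S1-S3-S4-S2-S5-Hub: 21+19+10+4+15+4 = 73
Hub-S1-S3-S4-S5-S2-Hub: 21+19+10+18+15+12 = 95
Hub-S1-S3-S5-S2-S4-Hub: 21+19+13+15+4+14 = 86
Hub-S1-S3-S5-S4-S2-Hub: 21+19+13+18+4+12 = 87
Hub-S1-S4-S2-S3-S5-Hub: 21+9+4+6+13+4 = 57
Hub-S1-S4-S2-S5-S3-Hub: 21+9+4+15+13+11 = 73
… (46 more)
The minimum is 57.
One optimal route: Hub → S1 → S4 → S2 → S3 → S5 → Hub (or its reverse).

57 blocks — the shortest possible round trip.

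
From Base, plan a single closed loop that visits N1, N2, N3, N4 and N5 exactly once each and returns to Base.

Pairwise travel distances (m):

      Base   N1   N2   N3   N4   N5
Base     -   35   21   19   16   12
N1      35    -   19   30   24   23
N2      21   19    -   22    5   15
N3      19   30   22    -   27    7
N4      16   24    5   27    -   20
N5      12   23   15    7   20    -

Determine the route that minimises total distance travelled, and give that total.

Base→N1→N2→N3→N4→N5→Base: 35+19+22+27+20+12 = 135
Base→N1→N2→N3→N5→N4→Base: 35+19+22+7+20+16 = 119
Base→N1→N2→N4→N3→N5→Base: 35+19+5+27+7+12 = 105
Base→N1→N2→N4→N5→N3→Base: 35+19+5+20+7+19 = 105
Base→N1→N2→N5→N3→N4→Base: 35+19+15+7+27+16 = 119
Base→N1→N2→N5→N4→N3→Base: 35+19+15+20+27+19 = 135
Base→N1→N3→N2→N4→N5→Base: 35+30+22+5+20+12 = 124
Base→N1→N3→N2→N5→N4→Base: 35+30+22+15+20+16 = 138
Base→N1→N3→N4→N2→N5→Base: 35+30+27+5+15+12 = 124
Base→N1→N3→N4→N5→N2→Base: 35+30+27+20+15+21 = 148
Base→N1→N3→N5→N2→N4→Base: 35+30+7+15+5+16 = 108
Base→N1→N3→N5→N4→N2→Base: 35+30+7+20+5+21 = 118
Base→N1→N4→N2→N3→N5→Base: 35+24+5+22+7+12 = 105
Base→N1→N4→N2→N5→N3→Base: 35+24+5+15+7+19 = 105
… (46 more)
Base→N3→N5→N1→N2→N4→Base: 19+7+23+19+5+16 = 89  ← best
The minimum is 89.
One optimal route: Base → N3 → N5 → N1 → N2 → N4 → Base (or its reverse).

Shortest round trip = 89 m.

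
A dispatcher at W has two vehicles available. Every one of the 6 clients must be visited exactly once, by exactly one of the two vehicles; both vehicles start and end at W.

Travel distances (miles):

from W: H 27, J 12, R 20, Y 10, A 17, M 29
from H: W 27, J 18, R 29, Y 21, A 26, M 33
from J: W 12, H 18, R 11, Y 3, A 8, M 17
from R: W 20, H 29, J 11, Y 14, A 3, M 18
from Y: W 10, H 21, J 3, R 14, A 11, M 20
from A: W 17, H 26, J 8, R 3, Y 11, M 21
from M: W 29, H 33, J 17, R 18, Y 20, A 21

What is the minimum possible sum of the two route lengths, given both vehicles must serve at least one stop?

Minimum combined distance: 120 miles.

There are 2^5 − 1 = 31 ways to divide the 6 stops into two non-empty groups. For each, the best each vehicle can do is its own shortest tour through its group:
  {H} + {J, R, Y, A, M}: 54 + 68 = 122
  {J} + {H, R, Y, A, M}: 24 + 102 = 126
  {H, J} + {R, Y, A, M}: 57 + 68 = 125
  {R} + {H, J, Y, A, M}: 40 + 102 = 142
  {H, R} + {J, Y, A, M}: 76 + 68 = 144
  {J, R} + {H, Y, A, M}: 43 + 102 = 145
  … (31 splits in total)
  {Y} + {H, J, R, A, M}: 20 + 100 = 120  ← best
Best: vehicle 1 W → Y → W = 20; vehicle 2 W → H → J → M → R → A → W = 100; combined 120.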